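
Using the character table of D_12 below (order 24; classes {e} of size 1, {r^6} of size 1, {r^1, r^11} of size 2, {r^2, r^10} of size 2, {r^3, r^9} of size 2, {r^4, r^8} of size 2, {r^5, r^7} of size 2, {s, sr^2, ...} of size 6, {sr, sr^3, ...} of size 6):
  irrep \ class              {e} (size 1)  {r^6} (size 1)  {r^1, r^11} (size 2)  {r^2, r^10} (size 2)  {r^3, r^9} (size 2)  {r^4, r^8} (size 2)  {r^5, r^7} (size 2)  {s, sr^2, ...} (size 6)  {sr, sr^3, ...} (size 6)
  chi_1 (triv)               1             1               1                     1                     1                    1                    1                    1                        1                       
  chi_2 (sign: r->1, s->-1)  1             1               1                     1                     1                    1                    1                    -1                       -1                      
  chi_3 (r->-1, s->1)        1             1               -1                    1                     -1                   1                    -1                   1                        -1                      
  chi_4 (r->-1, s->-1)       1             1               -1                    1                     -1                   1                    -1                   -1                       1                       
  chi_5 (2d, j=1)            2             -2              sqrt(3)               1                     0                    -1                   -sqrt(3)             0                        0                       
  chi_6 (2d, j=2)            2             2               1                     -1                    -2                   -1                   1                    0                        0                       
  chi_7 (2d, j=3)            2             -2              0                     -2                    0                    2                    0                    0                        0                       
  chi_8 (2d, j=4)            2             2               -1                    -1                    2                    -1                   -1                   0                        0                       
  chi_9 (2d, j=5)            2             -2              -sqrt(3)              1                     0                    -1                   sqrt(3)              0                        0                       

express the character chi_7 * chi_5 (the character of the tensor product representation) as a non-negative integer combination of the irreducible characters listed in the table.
chi_7 tensor chi_5 = chi_6 + chi_8 (all other irreducibles have multiplicity 0).

Working: The character of a tensor product is the pointwise product (chi_7 * chi_5)(C) = chi_7(C) * chi_5(C):
  {e}: (2)*(2), {r^6}: (-2)*(-2), {r^1, r^11}: (0)*(sqrt(3)), {r^2, r^10}: (-2)*(1), {r^3, r^9}: (0)*(0), {r^4, r^8}: (2)*(-1), {r^5, r^7}: (0)*(-sqrt(3)), {s, sr^2, ...}: (0)*(0), {sr, sr^3, ...}: (0)*(0)
so (chi_7 * chi_5) takes values
  {e} -> 4, {r^6} -> 4, {r^1, r^11} -> 0, {r^2, r^10} -> -2, {r^3, r^9} -> 0, {r^4, r^8} -> -2, {r^5, r^7} -> 0, {s, sr^2, ...} -> 0, {sr, sr^3, ...} -> 0.
Now take the inner product of this character with each irreducible chi from the table, <chi_7*chi_5, chi> = (1/24) sum_C |C| (chi_7*chi_5)(C) conj(chi(C)):
  <chi_7*chi_5, chi_1> = (1/24)[1*(4)*conj(1) + 1*(4)*conj(1) + 2*(0)*conj(1) + 2*(-2)*conj(1) + 2*(0)*conj(1) + 2*(-2)*conj(1) + 2*(0)*conj(1) + 6*(0)*conj(1) + 6*(0)*conj(1)]
      = (1/24)[(4) + (4) + (0) + (-4) + (0) + (-4) + (0) + (0) + (0)] = 0/24 = 0
  <chi_7*chi_5, chi_2> = (1/24)[1*(4)*conj(1) + 1*(4)*conj(1) + 2*(0)*conj(1) + 2*(-2)*conj(1) + 2*(0)*conj(1) + 2*(-2)*conj(1) + 2*(0)*conj(1) + 6*(0)*conj(-1) + 6*(0)*conj(-1)]
      = (1/24)[(4) + (4) + (0) + (-4) + (0) + (-4) + (0) + (0) + (0)] = 0/24 = 0
  <chi_7*chi_5, chi_3> = (1/24)[1*(4)*conj(1) + 1*(4)*conj(1) + 2*(0)*conj(-1) + 2*(-2)*conj(1) + 2*(0)*conj(-1) + 2*(-2)*conj(1) + 2*(0)*conj(-1) + 6*(0)*conj(1) + 6*(0)*conj(-1)]
      = (1/24)[(4) + (4) + (0) + (-4) + (0) + (-4) + (0) + (0) + (0)] = 0/24 = 0
  <chi_7*chi_5, chi_4> = (1/24)[1*(4)*conj(1) + 1*(4)*conj(1) + 2*(0)*conj(-1) + 2*(-2)*conj(1) + 2*(0)*conj(-1) + 2*(-2)*conj(1) + 2*(0)*conj(-1) + 6*(0)*conj(-1) + 6*(0)*conj(1)]
      = (1/24)[(4) + (4) + (0) + (-4) + (0) + (-4) + (0) + (0) + (0)] = 0/24 = 0
  <chi_7*chi_5, chi_5> = (1/24)[1*(4)*conj(2) + 1*(4)*conj(-2) + 2*(0)*conj(sqrt(3)) + 2*(-2)*conj(1) + 2*(0)*conj(0) + 2*(-2)*conj(-1) + 2*(0)*conj(-sqrt(3)) + 6*(0)*conj(0) + 6*(0)*conj(0)]
      = (1/24)[(8) + (-8) + (0) + (-4) + (0) + (4) + (0) + (0) + (0)] = 0/24 = 0
  <chi_7*chi_5, chi_6> = (1/24)[1*(4)*conj(2) + 1*(4)*conj(2) + 2*(0)*conj(1) + 2*(-2)*conj(-1) + 2*(0)*conj(-2) + 2*(-2)*conj(-1) + 2*(0)*conj(1) + 6*(0)*conj(0) + 6*(0)*conj(0)]
      = (1/24)[(8) + (8) + (0) + (4) + (0) + (4) + (0) + (0) + (0)] = 24/24 = 1
  <chi_7*chi_5, chi_7> = (1/24)[1*(4)*conj(2) + 1*(4)*conj(-2) + 2*(0)*conj(0) + 2*(-2)*conj(-2) + 2*(0)*conj(0) + 2*(-2)*conj(2) + 2*(0)*conj(0) + 6*(0)*conj(0) + 6*(0)*conj(0)]
      = (1/24)[(8) + (-8) + (0) + (8) + (0) + (-8) + (0) + (0) + (0)] = 0/24 = 0
  <chi_7*chi_5, chi_8> = (1/24)[1*(4)*conj(2) + 1*(4)*conj(2) + 2*(0)*conj(-1) + 2*(-2)*conj(-1) + 2*(0)*conj(2) + 2*(-2)*conj(-1) + 2*(0)*conj(-1) + 6*(0)*conj(0) + 6*(0)*conj(0)]
      = (1/24)[(8) + (8) + (0) + (4) + (0) + (4) + (0) + (0) + (0)] = 24/24 = 1
  <chi_7*chi_5, chi_9> = (1/24)[1*(4)*conj(2) + 1*(4)*conj(-2) + 2*(0)*conj(-sqrt(3)) + 2*(-2)*conj(1) + 2*(0)*conj(0) + 2*(-2)*conj(-1) + 2*(0)*conj(sqrt(3)) + 6*(0)*conj(0) + 6*(0)*conj(0)]
      = (1/24)[(8) + (-8) + (0) + (-4) + (0) + (4) + (0) + (0) + (0)] = 0/24 = 0
Hence the multiplicities are chi_6: 1, chi_8: 1. Dimension check: dim(chi_7)*dim(chi_5) = 2*2 = 4 and sum (mult * dim) = 1*2 + 1*2 = 4.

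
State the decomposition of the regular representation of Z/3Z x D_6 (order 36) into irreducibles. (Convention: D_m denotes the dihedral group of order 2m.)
Each irreducible V_i of dimension d_i appears with multiplicity d_i, i.e. rho_reg = (direct sum over all irreducibles V_i) d_i V_i. The irreducible dimensions for Z/3Z x D_6 are 1, 1, 1, 1, 1, 1, 1, 1, 1, 1, 1, 1, 2, 2, 2, 2, 2, 2: 12 irreducibles of dimension 1, each with multiplicity 1; 6 irreducibles of dimension 2, each with multiplicity 2. Total dimension 12*1*1 + 6*2*2 = 36 = |G|.

Argument: General theorem: in the regular representation of a finite group G, each irreducible appears with multiplicity equal to its dimension. Check: dim(rho_reg) = sum d_i^2 = 1 + 1 + 1 + 1 + 1 + 1 + 1 + 1 + 1 + 1 + 1 + 1 + 4 + 4 + 4 + 4 + 4 + 4 = 36 = |G|.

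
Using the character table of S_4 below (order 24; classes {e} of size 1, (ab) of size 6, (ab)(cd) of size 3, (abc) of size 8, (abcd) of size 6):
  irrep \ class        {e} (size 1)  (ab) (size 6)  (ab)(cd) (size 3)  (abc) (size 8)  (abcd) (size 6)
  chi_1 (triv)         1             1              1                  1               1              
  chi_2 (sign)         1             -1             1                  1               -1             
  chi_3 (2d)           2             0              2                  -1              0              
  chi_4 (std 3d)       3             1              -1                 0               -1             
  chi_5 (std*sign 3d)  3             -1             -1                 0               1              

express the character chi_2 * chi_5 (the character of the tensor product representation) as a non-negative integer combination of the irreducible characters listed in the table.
chi_2 tensor chi_5 = chi_4 (all other irreducibles have multiplicity 0).

Details: The character of a tensor product is the pointwise product (chi_2 * chi_5)(C) = chi_2(C) * chi_5(C):
  {e}: (1)*(3), (ab): (-1)*(-1), (ab)(cd): (1)*(-1), (abc): (1)*(0), (abcd): (-1)*(1)
so (chi_2 * chi_5) takes values
  {e} -> 3, (ab) -> 1, (ab)(cd) -> -1, (abc) -> 0, (abcd) -> -1.
Now take the inner product of this character with each irreducible chi from the table, <chi_2*chi_5, chi> = (1/24) sum_C |C| (chi_2*chi_5)(C) conj(chi(C)):
  <chi_2*chi_5, chi_1> = (1/24)[1*(3)*conj(1) + 6*(1)*conj(1) + 3*(-1)*conj(1) + 8*(0)*conj(1) + 6*(-1)*conj(1)]
      = (1/24)[(3) + (6) + (-3) + (0) + (-6)] = 0/24 = 0
  <chi_2*chi_5, chi_2> = (1/24)[1*(3)*conj(1) + 6*(1)*conj(-1) + 3*(-1)*conj(1) + 8*(0)*conj(1) + 6*(-1)*conj(-1)]
      = (1/24)[(3) + (-6) + (-3) + (0) + (6)] = 0/24 = 0
  <chi_2*chi_5, chi_3> = (1/24)[1*(3)*conj(2) + 6*(1)*conj(0) + 3*(-1)*conj(2) + 8*(0)*conj(-1) + 6*(-1)*conj(0)]
      = (1/24)[(6) + (0) + (-6) + (0) + (0)] = 0/24 = 0
  <chi_2*chi_5, chi_4> = (1/24)[1*(3)*conj(3) + 6*(1)*conj(1) + 3*(-1)*conj(-1) + 8*(0)*conj(0) + 6*(-1)*conj(-1)]
      = (1/24)[(9) + (6) + (3) + (0) + (6)] = 24/24 = 1
  <chi_2*chi_5, chi_5> = (1/24)[1*(3)*conj(3) + 6*(1)*conj(-1) + 3*(-1)*conj(-1) + 8*(0)*conj(0) + 6*(-1)*conj(1)]
      = (1/24)[(9) + (-6) + (3) + (0) + (-6)] = 0/24 = 0
Hence the multiplicities are chi_4: 1. Dimension check: dim(chi_2)*dim(chi_5) = 1*3 = 3 and sum (mult * dim) = 1*3 = 3.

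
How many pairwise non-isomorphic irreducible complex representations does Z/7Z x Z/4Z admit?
28

Reasoning: The number of irreducible complex representations of a finite group equals its number of conjugacy classes. Z/7Z x Z/4Z is abelian of order 28, so every element is its own conjugacy class: 28 classes, so Z/7Z x Z/4Z (order 28) has exactly 28 irreducible complex representations.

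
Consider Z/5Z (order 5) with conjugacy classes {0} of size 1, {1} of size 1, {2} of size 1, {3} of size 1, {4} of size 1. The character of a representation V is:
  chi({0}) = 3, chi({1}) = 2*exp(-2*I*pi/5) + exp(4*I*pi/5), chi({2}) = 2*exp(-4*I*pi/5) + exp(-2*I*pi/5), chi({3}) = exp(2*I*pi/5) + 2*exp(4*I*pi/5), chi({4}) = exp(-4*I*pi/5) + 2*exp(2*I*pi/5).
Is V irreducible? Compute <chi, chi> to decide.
Not irreducible (reducible): <chi, chi> = 5 > 1.

Proof sketch: <chi, chi> = (1/|G|) sum_C |C| * |chi(C)|^2 = (1/5)[1*|3|^2 + 1*|2*exp(-2*I*pi/5) + exp(4*I*pi/5)|^2 + 1*|2*exp(-4*I*pi/5) + exp(-2*I*pi/5)|^2 + 1*|exp(2*I*pi/5) + 2*exp(4*I*pi/5)|^2 + 1*|exp(-4*I*pi/5) + 2*exp(2*I*pi/5)|^2]
  = (1/5)[(9) + (5 + 2*exp(-4*I*pi/5) + 2*exp(4*I*pi/5)) + (5 + 2*exp(-2*I*pi/5) + 2*exp(2*I*pi/5)) + (5 + 2*exp(-2*I*pi/5) + 2*exp(2*I*pi/5)) + (5 + 2*exp(-4*I*pi/5) + 2*exp(4*I*pi/5))] = 25/5 = 5.
(Exp terms are combined using exp(i*s)*conj(exp(i*t)) = exp(i*(s-t)), and sums of them are collapsed using the identity that for every m > 1 the m distinct m-th roots of unity sum to 0, e.g. 1 + exp(2*I*pi/3) + exp(-2*I*pi/3) = 0.)
A character is irreducible iff <chi, chi> = 1, so this representation is reducible.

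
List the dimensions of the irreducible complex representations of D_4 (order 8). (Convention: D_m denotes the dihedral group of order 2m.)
Dimensions: 1, 1, 1, 1, 2

Argument: There are 5 irreducibles (= number of conjugacy classes). Their dimensions d_i satisfy sum d_i^2 = |G| = 8: 1 + 1 + 1 + 1 + 4 = 8.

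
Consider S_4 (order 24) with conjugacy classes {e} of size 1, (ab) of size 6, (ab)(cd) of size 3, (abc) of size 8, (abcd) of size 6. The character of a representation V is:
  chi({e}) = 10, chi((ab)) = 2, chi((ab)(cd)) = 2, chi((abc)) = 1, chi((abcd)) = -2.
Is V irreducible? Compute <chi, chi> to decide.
Not irreducible (reducible): <chi, chi> = 7 > 1.

Justification: <chi, chi> = (1/|G|) sum_C |C| * |chi(C)|^2 = (1/24)[1*|10|^2 + 6*|2|^2 + 3*|2|^2 + 8*|1|^2 + 6*|-2|^2]
  = (1/24)[(100) + (24) + (12) + (8) + (24)] = 168/24 = 7.
A character is irreducible iff <chi, chi> = 1, so this representation is reducible.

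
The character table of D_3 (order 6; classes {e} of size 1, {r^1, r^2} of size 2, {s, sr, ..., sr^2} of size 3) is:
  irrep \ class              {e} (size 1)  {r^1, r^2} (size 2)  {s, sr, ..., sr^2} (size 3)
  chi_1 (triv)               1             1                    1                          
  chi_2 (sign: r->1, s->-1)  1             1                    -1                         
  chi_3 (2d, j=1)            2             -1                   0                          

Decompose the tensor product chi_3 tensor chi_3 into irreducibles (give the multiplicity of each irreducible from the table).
chi_3 tensor chi_3 = chi_1 + chi_2 + chi_3 (all other irreducibles have multiplicity 0).

Explanation: The character of a tensor product is the pointwise product (chi_3 * chi_3)(C) = chi_3(C) * chi_3(C):
  {e}: (2)*(2), {r^1, r^2}: (-1)*(-1), {s, sr, ..., sr^2}: (0)*(0)
so (chi_3 * chi_3) takes values
  {e} -> 4, {r^1, r^2} -> 1, {s, sr, ..., sr^2} -> 0.
Now take the inner product of this character with each irreducible chi from the table, <chi_3*chi_3, chi> = (1/6) sum_C |C| (chi_3*chi_3)(C) conj(chi(C)):
  <chi_3*chi_3, chi_1> = (1/6)[1*(4)*conj(1) + 2*(1)*conj(1) + 3*(0)*conj(1)]
      = (1/6)[(4) + (2) + (0)] = 6/6 = 1
  <chi_3*chi_3, chi_2> = (1/6)[1*(4)*conj(1) + 2*(1)*conj(1) + 3*(0)*conj(-1)]
      = (1/6)[(4) + (2) + (0)] = 6/6 = 1
  <chi_3*chi_3, chi_3> = (1/6)[1*(4)*conj(2) + 2*(1)*conj(-1) + 3*(0)*conj(0)]
      = (1/6)[(8) + (-2) + (0)] = 6/6 = 1
Hence the multiplicities are chi_1: 1, chi_2: 1, chi_3: 1. Dimension check: dim(chi_3)*dim(chi_3) = 2*2 = 4 and sum (mult * dim) = 1*1 + 1*1 + 1*2 = 4.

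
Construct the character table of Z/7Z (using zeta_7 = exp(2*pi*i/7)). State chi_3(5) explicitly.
Character table of Z/7Z (irreps indexed chi_0,...,chi_6 with chi_k(m) = zeta_7^(k*m), zeta_7 = exp(2*pi*i/7)):
  irrep \ class  {0} (size 1)  {1} (size 1)    {2} (size 1)    {3} (size 1)    {4} (size 1)    {5} (size 1)    {6} (size 1)  
  chi_0          1             1               1               1               1               1               1             
  chi_1          1             exp(2*I*pi/7)   exp(4*I*pi/7)   exp(6*I*pi/7)   exp(-6*I*pi/7)  exp(-4*I*pi/7)  exp(-2*I*pi/7)
  chi_2          1             exp(4*I*pi/7)   exp(-6*I*pi/7)  exp(-2*I*pi/7)  exp(2*I*pi/7)   exp(6*I*pi/7)   exp(-4*I*pi/7)
  chi_3          1             exp(6*I*pi/7)   exp(-2*I*pi/7)  exp(4*I*pi/7)   exp(-4*I*pi/7)  exp(2*I*pi/7)   exp(-6*I*pi/7)
  chi_4          1             exp(-6*I*pi/7)  exp(2*I*pi/7)   exp(-4*I*pi/7)  exp(4*I*pi/7)   exp(-2*I*pi/7)  exp(6*I*pi/7) 
  chi_5          1             exp(-4*I*pi/7)  exp(6*I*pi/7)   exp(2*I*pi/7)   exp(-2*I*pi/7)  exp(-6*I*pi/7)  exp(4*I*pi/7) 
  chi_6          1             exp(-2*I*pi/7)  exp(-4*I*pi/7)  exp(-6*I*pi/7)  exp(6*I*pi/7)   exp(4*I*pi/7)   exp(2*I*pi/7) 

Spot check: chi_3(5) = zeta_7^(3*5) = zeta_7^15 = exp(2*I*pi/7).

Justification: Z/7Z is abelian, so all 7 irreducible complex representations are 1-dimensional. They are given by chi_k(m) = zeta_7^(k*m) for k = 0,...,6. Row orthogonality: sum_m chi_k(m) conj(chi_l(m)) = 7 * [k = l].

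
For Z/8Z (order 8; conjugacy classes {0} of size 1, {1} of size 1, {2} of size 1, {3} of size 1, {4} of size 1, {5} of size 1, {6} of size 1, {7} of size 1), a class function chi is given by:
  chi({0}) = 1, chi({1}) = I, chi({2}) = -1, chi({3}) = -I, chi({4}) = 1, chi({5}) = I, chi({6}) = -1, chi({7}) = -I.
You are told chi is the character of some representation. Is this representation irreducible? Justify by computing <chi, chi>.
Irreducible: <chi, chi> = 1.

Derivation: <chi, chi> = (1/|G|) sum_C |C| * |chi(C)|^2 = (1/8)[1*|1|^2 + 1*|I|^2 + 1*|-1|^2 + 1*|-I|^2 + 1*|1|^2 + 1*|I|^2 + 1*|-1|^2 + 1*|-I|^2]
  = (1/8)[(1) + (1) + (1) + (1) + (1) + (1) + (1) + (1)] = 8/8 = 1.
(Exp terms are combined using exp(i*s)*conj(exp(i*t)) = exp(i*(s-t)), and sums of them are collapsed using the identity that for every m > 1 the m distinct m-th roots of unity sum to 0, e.g. 1 + exp(2*I*pi/3) + exp(-2*I*pi/3) = 0.)
A character is irreducible iff <chi, chi> = 1, so this representation is irreducible.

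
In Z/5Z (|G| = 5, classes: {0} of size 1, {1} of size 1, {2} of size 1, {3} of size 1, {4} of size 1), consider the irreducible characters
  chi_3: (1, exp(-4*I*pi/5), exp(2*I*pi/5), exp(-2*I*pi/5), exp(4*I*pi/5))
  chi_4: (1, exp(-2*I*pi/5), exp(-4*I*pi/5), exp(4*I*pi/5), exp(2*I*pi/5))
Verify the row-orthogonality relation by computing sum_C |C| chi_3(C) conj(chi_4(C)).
Sum = 0; so <chi_3, chi_4> = 0 (distinct irreducibles are orthogonal).

Compute term by term over conjugacy classes (|C| * chi_3(C) * conj(chi_4(C))):
  1*(1)*conj(1) + 1*(exp(-4*I*pi/5))*conj(exp(-2*I*pi/5)) + 1*(exp(2*I*pi/5))*conj(exp(-4*I*pi/5)) + 1*(exp(-2*I*pi/5))*conj(exp(4*I*pi/5)) + 1*(exp(4*I*pi/5))*conj(exp(2*I*pi/5))
  = (1) + (exp(-2*I*pi/5)) + (exp(-4*I*pi/5)) + (exp(4*I*pi/5)) + (exp(2*I*pi/5))
  = 0.
(Exp terms are combined using exp(i*s)*conj(exp(i*t)) = exp(i*(s-t)), and sums of them are collapsed using the identity that for every m > 1 the m distinct m-th roots of unity sum to 0, e.g. 1 + exp(2*I*pi/3) + exp(-2*I*pi/3) = 0.)
Dividing by |G| = 5 gives 0/5 = 0, matching the row-orthogonality relation <chi_3, chi_4> = [chi_3 = chi_4].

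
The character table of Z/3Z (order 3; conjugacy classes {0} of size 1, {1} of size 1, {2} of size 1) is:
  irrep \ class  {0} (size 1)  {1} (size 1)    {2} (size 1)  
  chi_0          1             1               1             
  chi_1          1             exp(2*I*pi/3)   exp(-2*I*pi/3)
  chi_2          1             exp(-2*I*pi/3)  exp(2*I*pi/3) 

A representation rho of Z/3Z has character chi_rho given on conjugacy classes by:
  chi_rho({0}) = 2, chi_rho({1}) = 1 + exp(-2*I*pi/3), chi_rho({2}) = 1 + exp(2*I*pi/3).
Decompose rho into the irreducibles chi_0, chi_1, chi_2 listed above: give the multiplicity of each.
Multiplicities: chi_0: 1, chi_1: 0, chi_2: 1.

Use <chi_rho, chi> = (1/|G|) sum_C |C| * chi_rho(C) * conj(chi(C)) with |G| = 3 for each irreducible chi in the table:
  <chi_rho, chi_0> = (1/3)[1*(2)*conj(1) + 1*(1 + exp(-2*I*pi/3))*conj(1) + 1*(1 + exp(2*I*pi/3))*conj(1)]
      = (1/3)[(2) + (1 + exp(-2*I*pi/3)) + (1 + exp(2*I*pi/3))] = 3/3 = 1
  <chi_rho, chi_1> = (1/3)[1*(2)*conj(1) + 1*(1 + exp(-2*I*pi/3))*conj(exp(2*I*pi/3)) + 1*(1 + exp(2*I*pi/3))*conj(exp(-2*I*pi/3))]
      = (1/3)[(2) + (-1) + (-1)] = 0/3 = 0
  <chi_rho, chi_2> = (1/3)[1*(2)*conj(1) + 1*(1 + exp(-2*I*pi/3))*conj(exp(-2*I*pi/3)) + 1*(1 + exp(2*I*pi/3))*conj(exp(2*I*pi/3))]
      = (1/3)[(2) + (1 + exp(2*I*pi/3)) + (1 + exp(-2*I*pi/3))] = 3/3 = 1
(Exp terms are combined using exp(i*s)*conj(exp(i*t)) = exp(i*(s-t)), and sums of them are collapsed using the identity that for every m > 1 the m distinct m-th roots of unity sum to 0, e.g. 1 + exp(2*I*pi/3) + exp(-2*I*pi/3) = 0.)
Dimension check: dim(rho) = sum (mult * dim) = 1*1 + 0*1 + 1*1 = 2 = chi_rho(e) = 2.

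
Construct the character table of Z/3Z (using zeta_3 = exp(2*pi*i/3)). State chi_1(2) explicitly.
Character table of Z/3Z (irreps indexed chi_0,...,chi_2 with chi_k(m) = zeta_3^(k*m), zeta_3 = exp(2*pi*i/3)):
  irrep \ class  {0} (size 1)  {1} (size 1)    {2} (size 1)  
  chi_0          1             1               1             
  chi_1          1             exp(2*I*pi/3)   exp(-2*I*pi/3)
  chi_2          1             exp(-2*I*pi/3)  exp(2*I*pi/3) 

Spot check: chi_1(2) = zeta_3^(1*2) = zeta_3^2 = exp(-2*I*pi/3).

Reasoning: Z/3Z is abelian, so all 3 irreducible complex representations are 1-dimensional. They are given by chi_k(m) = zeta_3^(k*m) for k = 0,...,2. Row orthogonality: sum_m chi_k(m) conj(chi_l(m)) = 3 * [k = l].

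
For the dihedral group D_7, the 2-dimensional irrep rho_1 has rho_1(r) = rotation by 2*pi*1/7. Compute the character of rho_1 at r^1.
chi_{rho_1}(r^1) = 2*cos(2*pi*1*1/7) = 2*cos(2*pi/7)

Working: rho_1(r^1) is rotation by angle 2*pi*1*1/7, whose trace is 2*cos(2*pi*1*1/7) = 2*cos(2*pi/7).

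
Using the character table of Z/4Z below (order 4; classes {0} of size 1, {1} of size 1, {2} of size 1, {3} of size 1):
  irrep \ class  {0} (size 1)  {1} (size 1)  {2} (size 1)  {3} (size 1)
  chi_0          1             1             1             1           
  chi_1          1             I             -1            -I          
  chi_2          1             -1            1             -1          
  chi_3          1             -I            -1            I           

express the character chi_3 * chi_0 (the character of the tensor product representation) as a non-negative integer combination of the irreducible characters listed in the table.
chi_3 tensor chi_0 = chi_3 (all other irreducibles have multiplicity 0).

Reasoning: The character of a tensor product is the pointwise product (chi_3 * chi_0)(C) = chi_3(C) * chi_0(C):
  {0}: (1)*(1), {1}: (-I)*(1), {2}: (-1)*(1), {3}: (I)*(1)
so (chi_3 * chi_0) takes values
  {0} -> 1, {1} -> -I, {2} -> -1, {3} -> I.
Now take the inner product of this character with each irreducible chi from the table, <chi_3*chi_0, chi> = (1/4) sum_C |C| (chi_3*chi_0)(C) conj(chi(C)):
  <chi_3*chi_0, chi_0> = (1/4)[1*(1)*conj(1) + 1*(-I)*conj(1) + 1*(-1)*conj(1) + 1*(I)*conj(1)]
      = (1/4)[(1) + (-I) + (-1) + (I)] = 0/4 = 0
  <chi_3*chi_0, chi_1> = (1/4)[1*(1)*conj(1) + 1*(-I)*conj(I) + 1*(-1)*conj(-1) + 1*(I)*conj(-I)]
      = (1/4)[(1) + (-1) + (1) + (-1)] = 0/4 = 0
  <chi_3*chi_0, chi_2> = (1/4)[1*(1)*conj(1) + 1*(-I)*conj(-1) + 1*(-1)*conj(1) + 1*(I)*conj(-1)]
      = (1/4)[(1) + (I) + (-1) + (-I)] = 0/4 = 0
  <chi_3*chi_0, chi_3> = (1/4)[1*(1)*conj(1) + 1*(-I)*conj(-I) + 1*(-1)*conj(-1) + 1*(I)*conj(I)]
      = (1/4)[(1) + (1) + (1) + (1)] = 4/4 = 1
(Exp terms are combined using exp(i*s)*conj(exp(i*t)) = exp(i*(s-t)), and sums of them are collapsed using the identity that for every m > 1 the m distinct m-th roots of unity sum to 0, e.g. 1 + exp(2*I*pi/3) + exp(-2*I*pi/3) = 0.)
Hence the multiplicities are chi_3: 1. Dimension check: dim(chi_3)*dim(chi_0) = 1*1 = 1 and sum (mult * dim) = 1*1 = 1.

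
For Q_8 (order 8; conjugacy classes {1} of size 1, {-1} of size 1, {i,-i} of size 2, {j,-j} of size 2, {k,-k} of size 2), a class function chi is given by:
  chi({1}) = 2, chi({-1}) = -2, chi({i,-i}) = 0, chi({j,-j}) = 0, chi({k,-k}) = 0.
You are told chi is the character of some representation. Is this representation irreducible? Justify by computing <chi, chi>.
Irreducible: <chi, chi> = 1.

Proof sketch: <chi, chi> = (1/|G|) sum_C |C| * |chi(C)|^2 = (1/8)[1*|2|^2 + 1*|-2|^2 + 2*|0|^2 + 2*|0|^2 + 2*|0|^2]
  = (1/8)[(4) + (4) + (0) + (0) + (0)] = 8/8 = 1.
A character is irreducible iff <chi, chi> = 1, so this representation is irreducible.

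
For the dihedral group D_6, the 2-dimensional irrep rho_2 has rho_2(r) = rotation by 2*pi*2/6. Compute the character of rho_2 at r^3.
chi_{rho_2}(r^3) = 2*cos(2*pi*2*3/6) = 2

Working: rho_2(r^3) is rotation by angle 2*pi*2*3/6, whose trace is 2*cos(2*pi*2*3/6) = 2.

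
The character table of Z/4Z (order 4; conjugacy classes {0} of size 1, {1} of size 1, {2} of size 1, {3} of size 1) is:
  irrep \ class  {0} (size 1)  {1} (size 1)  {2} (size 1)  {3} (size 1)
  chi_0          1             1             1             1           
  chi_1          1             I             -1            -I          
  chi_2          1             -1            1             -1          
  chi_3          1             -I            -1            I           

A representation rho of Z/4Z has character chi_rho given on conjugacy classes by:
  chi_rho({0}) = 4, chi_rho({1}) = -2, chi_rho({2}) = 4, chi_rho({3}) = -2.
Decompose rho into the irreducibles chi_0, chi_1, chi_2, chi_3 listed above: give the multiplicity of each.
Multiplicities: chi_0: 1, chi_1: 0, chi_2: 3, chi_3: 0.

Argument: Use <chi_rho, chi> = (1/|G|) sum_C |C| * chi_rho(C) * conj(chi(C)) with |G| = 4 for each irreducible chi in the table:
  <chi_rho, chi_0> = (1/4)[1*(4)*conj(1) + 1*(-2)*conj(1) + 1*(4)*conj(1) + 1*(-2)*conj(1)]
      = (1/4)[(4) + (-2) + (4) + (-2)] = 4/4 = 1
  <chi_rho, chi_1> = (1/4)[1*(4)*conj(1) + 1*(-2)*conj(I) + 1*(4)*conj(-1) + 1*(-2)*conj(-I)]
      = (1/4)[(4) + (2*I) + (-4) + (-2*I)] = 0/4 = 0
  <chi_rho, chi_2> = (1/4)[1*(4)*conj(1) + 1*(-2)*conj(-1) + 1*(4)*conj(1) + 1*(-2)*conj(-1)]
      = (1/4)[(4) + (2) + (4) + (2)] = 12/4 = 3
  <chi_rho, chi_3> = (1/4)[1*(4)*conj(1) + 1*(-2)*conj(-I) + 1*(4)*conj(-1) + 1*(-2)*conj(I)]
      = (1/4)[(4) + (-2*I) + (-4) + (2*I)] = 0/4 = 0
(Exp terms are combined using exp(i*s)*conj(exp(i*t)) = exp(i*(s-t)), and sums of them are collapsed using the identity that for every m > 1 the m distinct m-th roots of unity sum to 0, e.g. 1 + exp(2*I*pi/3) + exp(-2*I*pi/3) = 0.)
Dimension check: dim(rho) = sum (mult * dim) = 1*1 + 0*1 + 3*1 + 0*1 = 4 = chi_rho(e) = 4.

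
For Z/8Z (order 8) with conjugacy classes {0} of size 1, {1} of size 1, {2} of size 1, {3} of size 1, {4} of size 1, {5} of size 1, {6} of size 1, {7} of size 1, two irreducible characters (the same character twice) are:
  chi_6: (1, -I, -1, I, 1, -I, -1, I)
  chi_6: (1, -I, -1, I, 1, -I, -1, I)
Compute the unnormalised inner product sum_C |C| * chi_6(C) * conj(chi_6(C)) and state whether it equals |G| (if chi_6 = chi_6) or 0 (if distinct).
Sum = 8 = |G| = 8; so <chi_6, chi_6> = 1 (norm-1 confirms irreducibility).

Working: Compute term by term over conjugacy classes (|C| * chi_6(C) * conj(chi_6(C))):
  1*(1)*conj(1) + 1*(-I)*conj(-I) + 1*(-1)*conj(-1) + 1*(I)*conj(I) + 1*(1)*conj(1) + 1*(-I)*conj(-I) + 1*(-1)*conj(-1) + 1*(I)*conj(I)
  = (1) + (1) + (1) + (1) + (1) + (1) + (1) + (1)
  = 8.
(Exp terms are combined using exp(i*s)*conj(exp(i*t)) = exp(i*(s-t)), and sums of them are collapsed using the identity that for every m > 1 the m distinct m-th roots of unity sum to 0, e.g. 1 + exp(2*I*pi/3) + exp(-2*I*pi/3) = 0.)
Dividing by |G| = 8 gives 8/8 = 1, matching the row-orthogonality relation <chi_6, chi_6> = [chi_6 = chi_6].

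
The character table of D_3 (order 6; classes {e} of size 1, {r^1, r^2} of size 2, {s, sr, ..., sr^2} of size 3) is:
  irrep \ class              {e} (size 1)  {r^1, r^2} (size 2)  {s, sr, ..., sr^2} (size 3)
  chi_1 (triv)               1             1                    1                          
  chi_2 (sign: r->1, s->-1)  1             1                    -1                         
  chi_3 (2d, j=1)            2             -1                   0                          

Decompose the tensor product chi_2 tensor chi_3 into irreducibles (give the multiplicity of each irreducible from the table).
chi_2 tensor chi_3 = chi_3 (all other irreducibles have multiplicity 0).

Explanation: The character of a tensor product is the pointwise product (chi_2 * chi_3)(C) = chi_2(C) * chi_3(C):
  {e}: (1)*(2), {r^1, r^2}: (1)*(-1), {s, sr, ..., sr^2}: (-1)*(0)
so (chi_2 * chi_3) takes values
  {e} -> 2, {r^1, r^2} -> -1, {s, sr, ..., sr^2} -> 0.
Now take the inner product of this character with each irreducible chi from the table, <chi_2*chi_3, chi> = (1/6) sum_C |C| (chi_2*chi_3)(C) conj(chi(C)):
  <chi_2*chi_3, chi_1> = (1/6)[1*(2)*conj(1) + 2*(-1)*conj(1) + 3*(0)*conj(1)]
      = (1/6)[(2) + (-2) + (0)] = 0/6 = 0
  <chi_2*chi_3, chi_2> = (1/6)[1*(2)*conj(1) + 2*(-1)*conj(1) + 3*(0)*conj(-1)]
      = (1/6)[(2) + (-2) + (0)] = 0/6 = 0
  <chi_2*chi_3, chi_3> = (1/6)[1*(2)*conj(2) + 2*(-1)*conj(-1) + 3*(0)*conj(0)]
      = (1/6)[(4) + (2) + (0)] = 6/6 = 1
Hence the multiplicities are chi_3: 1. Dimension check: dim(chi_2)*dim(chi_3) = 1*2 = 2 and sum (mult * dim) = 1*2 = 2.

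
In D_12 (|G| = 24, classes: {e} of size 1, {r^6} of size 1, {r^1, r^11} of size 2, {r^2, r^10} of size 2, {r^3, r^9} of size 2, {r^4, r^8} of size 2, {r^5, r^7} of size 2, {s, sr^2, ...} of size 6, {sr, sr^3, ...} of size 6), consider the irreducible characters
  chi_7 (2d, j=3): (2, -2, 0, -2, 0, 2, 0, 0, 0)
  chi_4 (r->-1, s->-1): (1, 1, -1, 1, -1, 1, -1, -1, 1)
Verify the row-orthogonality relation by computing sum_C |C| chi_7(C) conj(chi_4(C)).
Sum = 0; so <chi_7, chi_4> = 0 (distinct irreducibles are orthogonal).

Derivation: Compute term by term over conjugacy classes (|C| * chi_7(C) * conj(chi_4(C))):
  1*(2)*conj(1) + 1*(-2)*conj(1) + 2*(0)*conj(-1) + 2*(-2)*conj(1) + 2*(0)*conj(-1) + 2*(2)*conj(1) + 2*(0)*conj(-1) + 6*(0)*conj(-1) + 6*(0)*conj(1)
  = (2) + (-2) + (0) + (-4) + (0) + (4) + (0) + (0) + (0)
  = 0.
Dividing by |G| = 24 gives 0/24 = 0, matching the row-orthogonality relation <chi_7, chi_4> = [chi_7 = chi_4].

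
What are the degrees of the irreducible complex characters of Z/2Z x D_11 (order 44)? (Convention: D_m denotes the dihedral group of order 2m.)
Dimensions: 1, 1, 1, 1, 2, 2, 2, 2, 2, 2, 2, 2, 2, 2

Why: There are 14 irreducibles (= number of conjugacy classes). Their dimensions d_i satisfy sum d_i^2 = |G| = 44: 1 + 1 + 1 + 1 + 4 + 4 + 4 + 4 + 4 + 4 + 4 + 4 + 4 + 4 = 44. (For the product with Z/2Z: each of the 2 1-dim characters of Z/2Z tensors with each irrep of D_11, giving 2 copies of each D_11-dimension.)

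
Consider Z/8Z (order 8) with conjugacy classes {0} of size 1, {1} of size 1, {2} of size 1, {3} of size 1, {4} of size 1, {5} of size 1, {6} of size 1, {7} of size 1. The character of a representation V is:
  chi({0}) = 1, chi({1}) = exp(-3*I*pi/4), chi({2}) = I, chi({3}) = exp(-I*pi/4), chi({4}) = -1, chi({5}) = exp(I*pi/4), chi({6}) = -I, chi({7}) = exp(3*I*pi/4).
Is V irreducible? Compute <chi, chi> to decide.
Irreducible: <chi, chi> = 1.

Derivation: <chi, chi> = (1/|G|) sum_C |C| * |chi(C)|^2 = (1/8)[1*|1|^2 + 1*|exp(-3*I*pi/4)|^2 + 1*|I|^2 + 1*|exp(-I*pi/4)|^2 + 1*|-1|^2 + 1*|exp(I*pi/4)|^2 + 1*|-I|^2 + 1*|exp(3*I*pi/4)|^2]
  = (1/8)[(1) + (1) + (1) + (1) + (1) + (1) + (1) + (1)] = 8/8 = 1.
(Exp terms are combined using exp(i*s)*conj(exp(i*t)) = exp(i*(s-t)), and sums of them are collapsed using the identity that for every m > 1 the m distinct m-th roots of unity sum to 0, e.g. 1 + exp(2*I*pi/3) + exp(-2*I*pi/3) = 0.)
A character is irreducible iff <chi, chi> = 1, so this representation is irreducible.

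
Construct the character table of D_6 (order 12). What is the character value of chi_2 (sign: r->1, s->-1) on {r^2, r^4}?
Conjugacy classes: {e} of size 1, {r^3} of size 1, {r^1, r^5} of size 2, {r^2, r^4} of size 2, {s, sr^2, ...} of size 3, {sr, sr^3, ...} of size 3.
Character table:
  irrep \ class              {e} (size 1)  {r^3} (size 1)  {r^1, r^5} (size 2)  {r^2, r^4} (size 2)  {s, sr^2, ...} (size 3)  {sr, sr^3, ...} (size 3)
  chi_1 (triv)               1             1               1                    1                    1                        1                       
  chi_2 (sign: r->1, s->-1)  1             1               1                    1                    -1                       -1                      
  chi_3 (r->-1, s->1)        1             -1              -1                   1                    1                        -1                      
  chi_4 (r->-1, s->-1)       1             -1              -1                   1                    -1                       1                       
  chi_5 (2d, j=1)            2             -2              1                    -1                   0                        0                       
  chi_6 (2d, j=2)            2             2               -1                   -1                   0                        0                       

Spot check: chi_2 (sign: r->1, s->-1) on {r^2, r^4} = 1.

Derivation: D_6 has order 2*6 = 12 with 6 conjugacy classes, hence 6 irreducibles. Sum of squared dims 1 + 1 + 1 + 1 + 4 + 4 = 12 = |G|. Linear characters come from the abelianisation; the 2-dimensional irreps have character r^k -> 2*cos(2*pi*j*k/6), reflections -> 0.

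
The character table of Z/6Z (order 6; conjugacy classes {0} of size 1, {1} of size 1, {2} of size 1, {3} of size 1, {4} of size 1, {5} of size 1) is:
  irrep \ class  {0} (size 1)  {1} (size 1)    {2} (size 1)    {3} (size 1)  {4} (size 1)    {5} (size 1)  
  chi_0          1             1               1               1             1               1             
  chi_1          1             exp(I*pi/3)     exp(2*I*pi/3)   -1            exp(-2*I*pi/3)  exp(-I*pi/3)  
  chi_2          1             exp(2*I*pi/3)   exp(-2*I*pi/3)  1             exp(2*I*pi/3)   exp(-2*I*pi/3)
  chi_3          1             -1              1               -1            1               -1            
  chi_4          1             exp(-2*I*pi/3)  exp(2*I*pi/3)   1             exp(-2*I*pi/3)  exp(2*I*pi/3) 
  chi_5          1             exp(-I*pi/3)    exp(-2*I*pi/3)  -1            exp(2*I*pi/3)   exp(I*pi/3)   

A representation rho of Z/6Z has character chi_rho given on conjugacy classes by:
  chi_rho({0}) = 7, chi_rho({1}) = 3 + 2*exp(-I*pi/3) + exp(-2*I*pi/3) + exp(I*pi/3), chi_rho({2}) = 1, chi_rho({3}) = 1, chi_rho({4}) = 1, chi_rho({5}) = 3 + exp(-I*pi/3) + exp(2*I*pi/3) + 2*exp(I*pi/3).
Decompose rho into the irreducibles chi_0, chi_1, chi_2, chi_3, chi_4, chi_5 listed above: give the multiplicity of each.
Multiplicities: chi_0: 3, chi_1: 1, chi_2: 0, chi_3: 0, chi_4: 1, chi_5: 2.

Why: Use <chi_rho, chi> = (1/|G|) sum_C |C| * chi_rho(C) * conj(chi(C)) with |G| = 6 for each irreducible chi in the table:
  <chi_rho, chi_0> = (1/6)[1*(7)*conj(1) + 1*(3 + 2*exp(-I*pi/3) + exp(-2*I*pi/3) + exp(I*pi/3))*conj(1) + 1*(1)*conj(1) + 1*(1)*conj(1) + 1*(1)*conj(1) + 1*(3 + exp(-I*pi/3) + exp(2*I*pi/3) + 2*exp(I*pi/3))*conj(1)]
      = (1/6)[(7) + (3 + 2*exp(-I*pi/3) + exp(-2*I*pi/3) + exp(I*pi/3)) + (1) + (1) + (1) + (3 + exp(-I*pi/3) + exp(2*I*pi/3) + 2*exp(I*pi/3))] = 18/6 = 3
  <chi_rho, chi_1> = (1/6)[1*(7)*conj(1) + 1*(3 + 2*exp(-I*pi/3) + exp(-2*I*pi/3) + exp(I*pi/3))*conj(exp(I*pi/3)) + 1*(1)*conj(exp(2*I*pi/3)) + 1*(1)*conj(-1) + 1*(1)*conj(exp(-2*I*pi/3)) + 1*(3 + exp(-I*pi/3) + exp(2*I*pi/3) + 2*exp(I*pi/3))*conj(exp(-I*pi/3))]
      = (1/6)[(7) + (3*exp(-I*pi/3) + 2*exp(-2*I*pi/3)) + (2 + 3*exp(-2*I*pi/3) + 2*exp(2*I*pi/3)) + (-1) + (2 + 2*exp(-2*I*pi/3) + 3*exp(2*I*pi/3)) + (2*exp(2*I*pi/3) + 3*exp(I*pi/3))] = 6/6 = 1
  <chi_rho, chi_2> = (1/6)[1*(7)*conj(1) + 1*(3 + 2*exp(-I*pi/3) + exp(-2*I*pi/3) + exp(I*pi/3))*conj(exp(2*I*pi/3)) + 1*(1)*conj(exp(-2*I*pi/3)) + 1*(1)*conj(1) + 1*(1)*conj(exp(2*I*pi/3)) + 1*(3 + exp(-I*pi/3) + exp(2*I*pi/3) + 2*exp(I*pi/3))*conj(exp(-2*I*pi/3))]
      = (1/6)[(7) + (-2 + 3*exp(-2*I*pi/3) + exp(-I*pi/3) + exp(2*I*pi/3)) + (2 + 2*exp(-2*I*pi/3) + 3*exp(2*I*pi/3)) + (1) + (2 + 3*exp(-2*I*pi/3) + 2*exp(2*I*pi/3)) + (-2 + exp(-2*I*pi/3) + exp(I*pi/3) + 3*exp(2*I*pi/3))] = 0/6 = 0
  <chi_rho, chi_3> = (1/6)[1*(7)*conj(1) + 1*(3 + 2*exp(-I*pi/3) + exp(-2*I*pi/3) + exp(I*pi/3))*conj(-1) + 1*(1)*conj(1) + 1*(1)*conj(-1) + 1*(1)*conj(1) + 1*(3 + exp(-I*pi/3) + exp(2*I*pi/3) + 2*exp(I*pi/3))*conj(-1)]
      = (1/6)[(7) + (-3 - exp(I*pi/3) - exp(-2*I*pi/3) - 2*exp(-I*pi/3)) + (1) + (-1) + (1) + (-3 - 2*exp(I*pi/3) - exp(2*I*pi/3) - exp(-I*pi/3))] = 0/6 = 0
  <chi_rho, chi_4> = (1/6)[1*(7)*conj(1) + 1*(3 + 2*exp(-I*pi/3) + exp(-2*I*pi/3) + exp(I*pi/3))*conj(exp(-2*I*pi/3)) + 1*(1)*conj(exp(2*I*pi/3)) + 1*(1)*conj(1) + 1*(1)*conj(exp(-2*I*pi/3)) + 1*(3 + exp(-I*pi/3) + exp(2*I*pi/3) + 2*exp(I*pi/3))*conj(exp(2*I*pi/3))]
      = (1/6)[(7) + (2*exp(I*pi/3) + 3*exp(2*I*pi/3)) + (2 + 3*exp(-2*I*pi/3) + 2*exp(2*I*pi/3)) + (1) + (2 + 2*exp(-2*I*pi/3) + 3*exp(2*I*pi/3)) + (3*exp(-2*I*pi/3) + 2*exp(-I*pi/3))] = 6/6 = 1
  <chi_rho, chi_5> = (1/6)[1*(7)*conj(1) + 1*(3 + 2*exp(-I*pi/3) + exp(-2*I*pi/3) + exp(I*pi/3))*conj(exp(-I*pi/3)) + 1*(1)*conj(exp(-2*I*pi/3)) + 1*(1)*conj(-1) + 1*(1)*conj(exp(2*I*pi/3)) + 1*(3 + exp(-I*pi/3) + exp(2*I*pi/3) + 2*exp(I*pi/3))*conj(exp(I*pi/3))]
      = (1/6)[(7) + (2 + exp(-I*pi/3) + exp(2*I*pi/3) + 3*exp(I*pi/3)) + (2 + 2*exp(-2*I*pi/3) + 3*exp(2*I*pi/3)) + (-1) + (2 + 3*exp(-2*I*pi/3) + 2*exp(2*I*pi/3)) + (2 + 3*exp(-I*pi/3) + exp(-2*I*pi/3) + exp(I*pi/3))] = 12/6 = 2
(Exp terms are combined using exp(i*s)*conj(exp(i*t)) = exp(i*(s-t)), and sums of them are collapsed using the identity that for every m > 1 the m distinct m-th roots of unity sum to 0, e.g. 1 + exp(2*I*pi/3) + exp(-2*I*pi/3) = 0.)
Dimension check: dim(rho) = sum (mult * dim) = 3*1 + 1*1 + 0*1 + 0*1 + 1*1 + 2*1 = 7 = chi_rho(e) = 7.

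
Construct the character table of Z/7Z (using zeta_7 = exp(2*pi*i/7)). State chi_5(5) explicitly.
Character table of Z/7Z (irreps indexed chi_0,...,chi_6 with chi_k(m) = zeta_7^(k*m), zeta_7 = exp(2*pi*i/7)):
  irrep \ class  {0} (size 1)  {1} (size 1)    {2} (size 1)    {3} (size 1)    {4} (size 1)    {5} (size 1)    {6} (size 1)  
  chi_0          1             1               1               1               1               1               1             
  chi_1          1             exp(2*I*pi/7)   exp(4*I*pi/7)   exp(6*I*pi/7)   exp(-6*I*pi/7)  exp(-4*I*pi/7)  exp(-2*I*pi/7)
  chi_2          1             exp(4*I*pi/7)   exp(-6*I*pi/7)  exp(-2*I*pi/7)  exp(2*I*pi/7)   exp(6*I*pi/7)   exp(-4*I*pi/7)
  chi_3          1             exp(6*I*pi/7)   exp(-2*I*pi/7)  exp(4*I*pi/7)   exp(-4*I*pi/7)  exp(2*I*pi/7)   exp(-6*I*pi/7)
  chi_4          1             exp(-6*I*pi/7)  exp(2*I*pi/7)   exp(-4*I*pi/7)  exp(4*I*pi/7)   exp(-2*I*pi/7)  exp(6*I*pi/7) 
  chi_5          1             exp(-4*I*pi/7)  exp(6*I*pi/7)   exp(2*I*pi/7)   exp(-2*I*pi/7)  exp(-6*I*pi/7)  exp(4*I*pi/7) 
  chi_6          1             exp(-2*I*pi/7)  exp(-4*I*pi/7)  exp(-6*I*pi/7)  exp(6*I*pi/7)   exp(4*I*pi/7)   exp(2*I*pi/7) 

Spot check: chi_5(5) = zeta_7^(5*5) = zeta_7^25 = exp(-6*I*pi/7).

Derivation: Z/7Z is abelian, so all 7 irreducible complex representations are 1-dimensional. They are given by chi_k(m) = zeta_7^(k*m) for k = 0,...,6. Row orthogonality: sum_m chi_k(m) conj(chi_l(m)) = 7 * [k = l].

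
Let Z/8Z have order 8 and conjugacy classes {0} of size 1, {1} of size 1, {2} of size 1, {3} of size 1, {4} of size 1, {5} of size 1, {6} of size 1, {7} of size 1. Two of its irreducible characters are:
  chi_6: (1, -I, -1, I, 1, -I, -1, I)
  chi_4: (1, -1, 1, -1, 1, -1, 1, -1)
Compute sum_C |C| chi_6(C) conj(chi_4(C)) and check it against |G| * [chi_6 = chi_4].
Sum = 0; so <chi_6, chi_4> = 0 (distinct irreducibles are orthogonal).

Justification: Compute term by term over conjugacy classes (|C| * chi_6(C) * conj(chi_4(C))):
  1*(1)*conj(1) + 1*(-I)*conj(-1) + 1*(-1)*conj(1) + 1*(I)*conj(-1) + 1*(1)*conj(1) + 1*(-I)*conj(-1) + 1*(-1)*conj(1) + 1*(I)*conj(-1)
  = (1) + (I) + (-1) + (-I) + (1) + (I) + (-1) + (-I)
  = 0.
(Exp terms are combined using exp(i*s)*conj(exp(i*t)) = exp(i*(s-t)), and sums of them are collapsed using the identity that for every m > 1 the m distinct m-th roots of unity sum to 0, e.g. 1 + exp(2*I*pi/3) + exp(-2*I*pi/3) = 0.)
Dividing by |G| = 8 gives 0/8 = 0, matching the row-orthogonality relation <chi_6, chi_4> = [chi_6 = chi_4].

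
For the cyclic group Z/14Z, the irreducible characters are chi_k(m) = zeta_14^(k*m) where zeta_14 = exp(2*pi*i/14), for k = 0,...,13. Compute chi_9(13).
chi_9(13) = zeta_14^117 = exp(5*I*pi/7)

Argument: chi_9(13) = zeta_14^(9*13) = zeta_14^117. Since zeta_14^14 = 1, this equals zeta_14^5 = exp(2*pi*i*5/14) = exp(5*I*pi/7).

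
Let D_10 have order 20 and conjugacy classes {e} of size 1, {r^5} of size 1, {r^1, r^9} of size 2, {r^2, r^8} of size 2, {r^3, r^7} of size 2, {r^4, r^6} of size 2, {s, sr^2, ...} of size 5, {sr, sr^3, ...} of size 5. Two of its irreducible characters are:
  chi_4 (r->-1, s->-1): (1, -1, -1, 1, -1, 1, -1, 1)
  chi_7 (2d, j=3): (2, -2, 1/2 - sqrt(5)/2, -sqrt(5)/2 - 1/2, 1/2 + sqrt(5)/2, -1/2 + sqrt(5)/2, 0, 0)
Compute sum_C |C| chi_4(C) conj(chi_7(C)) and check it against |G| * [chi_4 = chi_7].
Sum = 0; so <chi_4, chi_7> = 0 (distinct irreducibles are orthogonal).

Reasoning: Compute term by term over conjugacy classes (|C| * chi_4(C) * conj(chi_7(C))):
  1*(1)*conj(2) + 1*(-1)*conj(-2) + 2*(-1)*conj(1/2 - sqrt(5)/2) + 2*(1)*conj(-sqrt(5)/2 - 1/2) + 2*(-1)*conj(1/2 + sqrt(5)/2) + 2*(1)*conj(-1/2 + sqrt(5)/2) + 5*(-1)*conj(0) + 5*(1)*conj(0)
  = (2) + (2) + (-1 + sqrt(5)) + (-sqrt(5) - 1) + (-sqrt(5) - 1) + (-1 + sqrt(5)) + (0) + (0)
  = 0.
Dividing by |G| = 20 gives 0/20 = 0, matching the row-orthogonality relation <chi_4, chi_7> = [chi_4 = chi_7].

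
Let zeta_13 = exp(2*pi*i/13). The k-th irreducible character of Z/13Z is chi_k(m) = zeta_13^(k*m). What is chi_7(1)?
chi_7(1) = zeta_13^7 = exp(-12*I*pi/13)

Details: chi_7(1) = zeta_13^(7*1) = zeta_13^7. Since zeta_13^13 = 1, this equals zeta_13^7 = exp(2*pi*i*7/13) = exp(-12*I*pi/13).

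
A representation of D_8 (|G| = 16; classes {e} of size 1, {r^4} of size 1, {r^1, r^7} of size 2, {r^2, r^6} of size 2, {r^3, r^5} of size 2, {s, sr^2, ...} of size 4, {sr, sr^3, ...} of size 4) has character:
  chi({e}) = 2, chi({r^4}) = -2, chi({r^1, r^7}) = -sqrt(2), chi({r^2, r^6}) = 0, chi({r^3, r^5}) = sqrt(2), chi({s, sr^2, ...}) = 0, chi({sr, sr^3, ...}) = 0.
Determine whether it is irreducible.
Irreducible: <chi, chi> = 1.

Justification: <chi, chi> = (1/|G|) sum_C |C| * |chi(C)|^2 = (1/16)[1*|2|^2 + 1*|-2|^2 + 2*|-sqrt(2)|^2 + 2*|0|^2 + 2*|sqrt(2)|^2 + 4*|0|^2 + 4*|0|^2]
  = (1/16)[(4) + (4) + (4) + (0) + (4) + (0) + (0)] = 16/16 = 1.
A character is irreducible iff <chi, chi> = 1, so this representation is irreducible.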